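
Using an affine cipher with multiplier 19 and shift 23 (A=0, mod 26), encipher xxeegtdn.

x(23): 19·23+23=460≡18 → s
x(23): 19·23+23=460≡18 → s
e(4): 19·4+23=99≡21 → v
e(4): 19·4+23=99≡21 → v
g(6): 19·6+23=137≡7 → h
t(19): 19·19+23=384≡20 → u
d(3): 19·3+23=80≡2 → c
n(13): 19·13+23=270≡10 → k

ssvvhuck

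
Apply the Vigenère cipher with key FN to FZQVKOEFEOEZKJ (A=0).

Repeat the key across the message: FNFNFNFNFNFNFN
F(5)+F(5): 10 → K
Z(25)+N(13): 38≡12 → M
Q(16)+F(5): 21 → V
V(21)+N(13): 34≡8 → I
K(10)+F(5): 15 → P
O(14)+N(13): 27≡1 → B
E(4)+F(5): 9 → J
F(5)+N(13): 18 → S
E(4)+F(5): 9 → J
O(14)+N(13): 27≡1 → B
E(4)+F(5): 9 → J
Z(25)+N(13): 38≡12 → M
K(10)+F(5): 15 → P
J(9)+N(13): 22 → W

KMVIPBJSJBJMPW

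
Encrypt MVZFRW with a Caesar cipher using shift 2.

OXBHTY

M(12): 12+2=14 → O
V(21): 21+2=23 → X
Z(25): 25+2=27≡1 → B
F(5): 5+2=7 → H
R(17): 17+2=19 → T
W(22): 22+2=24 → Y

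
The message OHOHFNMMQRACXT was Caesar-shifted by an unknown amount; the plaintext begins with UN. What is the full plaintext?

From the crib: O(14)−U(20)=-6≡20, so the shift is 20.
Subtract 20 from each ciphertext letter:
O(14): 14−20=-6≡20 → U
H(7): 7−20=-13≡13 → N
O(14): 14−20=-6≡20 → U
H(7): 7−20=-13≡13 → N
F(5): 5−20=-15≡11 → L
N(13): 13−20=-7≡19 → T
M(12): 12−20=-8≡18 → S
M(12): 12−20=-8≡18 → S
Q(16): 16−20=-4≡22 → W
R(17): 17−20=-3≡23 → X
A(0): 0−20=-20≡6 → G
C(2): 2−20=-18≡8 → I
X(23): 23−20=3 → D
T(19): 19−20=-1≡25 → Z

UNUNLTSSWXGIDZ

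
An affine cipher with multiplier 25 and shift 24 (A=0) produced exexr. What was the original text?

ububh

The inverse of 25 mod 26 is 25, since 25·25=625≡1. Apply D(y)=25·(y−24) mod 26:
e(4): 25·(4−24)=-500≡20 → u
x(23): 25·(23−24)=-25≡1 → b
e(4): 25·(4−24)=-500≡20 → u
x(23): 25·(23−24)=-25≡1 → b
r(17): 25·(17−24)=-175≡7 → h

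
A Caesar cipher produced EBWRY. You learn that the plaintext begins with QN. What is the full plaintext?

QNIDK

From the crib: E(4)−Q(16)=-12≡14, so the shift is 14.
Subtract 14 from each ciphertext letter:
E(4): 4−14=-10≡16 → Q
B(1): 1−14=-13≡13 → N
W(22): 22−14=8 → I
R(17): 17−14=3 → D
Y(24): 24−14=10 → K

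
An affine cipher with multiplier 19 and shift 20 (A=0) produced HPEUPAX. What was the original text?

The inverse of 19 mod 26 is 11, since 19·11=209≡1. Apply D(y)=11·(y−20) mod 26:
H(7): 11·(7−20)=-143≡13 → N
P(15): 11·(15−20)=-55≡23 → X
E(4): 11·(4−20)=-176≡6 → G
U(20): 11·(20−20)=0 → A
P(15): 11·(15−20)=-55≡23 → X
A(0): 11·(0−20)=-220≡14 → O
X(23): 11·(23−20)=33≡7 → H

NXGAXOH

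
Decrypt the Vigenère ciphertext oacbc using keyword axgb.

odwac

Repeat the key across the ciphertext: axgba
o(14)−a(0): 14 → o
a(0)−x(23): -23≡3 → d
c(2)−g(6): -4≡22 → w
b(1)−b(1): 0 → a
c(2)−a(0): 2 → c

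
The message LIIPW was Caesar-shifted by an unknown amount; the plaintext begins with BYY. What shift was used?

From the crib: L(11)−B(1)=10, so the shift is 10.

10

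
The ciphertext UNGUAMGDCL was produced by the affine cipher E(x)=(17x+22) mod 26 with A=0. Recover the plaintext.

The inverse of 17 mod 26 is 23, since 17·23=391≡1. Apply D(y)=23·(y−22) mod 26:
U(20): 23·(20−22)=-46≡6 → G
N(13): 23·(13−22)=-207≡1 → B
G(6): 23·(6−22)=-368≡22 → W
U(20): 23·(20−22)=-46≡6 → G
A(0): 23·(0−22)=-506≡14 → O
M(12): 23·(12−22)=-230≡4 → E
G(6): 23·(6−22)=-368≡22 → W
D(3): 23·(3−22)=-437≡5 → F
C(2): 23·(2−22)=-460≡8 → I
L(11): 23·(11−22)=-253≡7 → H

GBWGOEWFIH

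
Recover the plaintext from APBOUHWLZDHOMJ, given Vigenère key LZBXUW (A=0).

Repeat the key across the ciphertext: LZBXUWLZBXUWLZ
A(0)−L(11): -11≡15 → P
P(15)−Z(25): -10≡16 → Q
B(1)−B(1): 0 → A
O(14)−X(23): -9≡17 → R
U(20)−U(20): 0 → A
H(7)−W(22): -15≡11 → L
W(22)−L(11): 11 → L
L(11)−Z(25): -14≡12 → M
Z(25)−B(1): 24 → Y
D(3)−X(23): -20≡6 → G
H(7)−U(20): -13≡13 → N
O(14)−W(22): -8≡18 → S
M(12)−L(11): 1 → B
J(9)−Z(25): -16≡10 → K

PQARALLMYGNSBK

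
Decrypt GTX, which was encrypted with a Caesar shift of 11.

VIM

G(6): 6−11=-5≡21 → V
T(19): 19−11=8 → I
X(23): 23−11=12 → M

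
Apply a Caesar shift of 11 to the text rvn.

cgy

r(17): 17+11=28≡2 → c
v(21): 21+11=32≡6 → g
n(13): 13+11=24 → y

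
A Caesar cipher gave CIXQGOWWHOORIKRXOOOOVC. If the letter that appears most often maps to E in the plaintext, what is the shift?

The most frequent ciphertext letter is O (appears 7 times).
O is position 14; E is position 4.
Shift = 10.

10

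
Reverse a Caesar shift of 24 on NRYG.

PTAI

N(13): 13−24=-11≡15 → P
R(17): 17−24=-7≡19 → T
Y(24): 24−24=0 → A
G(6): 6−24=-18≡8 → I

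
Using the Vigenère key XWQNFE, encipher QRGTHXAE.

NNWGMBXA

Repeat the key across the message: XWQNFEXW
Q(16)+X(23): 39≡13 → N
R(17)+W(22): 39≡13 → N
G(6)+Q(16): 22 → W
T(19)+N(13): 32≡6 → G
H(7)+F(5): 12 → M
X(23)+E(4): 27≡1 → B
A(0)+X(23): 23 → X
E(4)+W(22): 26≡0 → A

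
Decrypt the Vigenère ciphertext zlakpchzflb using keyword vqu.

Repeat the key across the ciphertext: vquvquvquvq
z(25)−v(21): 4 → e
l(11)−q(16): -5≡21 → v
a(0)−u(20): -20≡6 → g
k(10)−v(21): -11≡15 → p
p(15)−q(16): -1≡25 → z
c(2)−u(20): -18≡8 → i
h(7)−v(21): -14≡12 → m
z(25)−q(16): 9 → j
f(5)−u(20): -15≡11 → l
l(11)−v(21): -10≡16 → q
b(1)−q(16): -15≡11 → l

evgpzimjlql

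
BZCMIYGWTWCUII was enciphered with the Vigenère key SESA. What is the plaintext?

Repeat the key across the ciphertext: SESASESASESASE
B(1)−S(18): -17≡9 → J
Z(25)−E(4): 21 → V
C(2)−S(18): -16≡10 → K
M(12)−A(0): 12 → M
I(8)−S(18): -10≡16 → Q
Y(24)−E(4): 20 → U
G(6)−S(18): -12≡14 → O
W(22)−A(0): 22 → W
T(19)−S(18): 1 → B
W(22)−E(4): 18 → S
C(2)−S(18): -16≡10 → K
U(20)−A(0): 20 → U
I(8)−S(18): -10≡16 → Q
I(8)−E(4): 4 → E

JVKMQUOWBSKUQE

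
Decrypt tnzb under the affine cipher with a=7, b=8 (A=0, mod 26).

jxvz

The inverse of 7 mod 26 is 15, since 7·15=105≡1. Apply D(y)=15·(y−8) mod 26:
t(19): 15·(19−8)=165≡9 → j
n(13): 15·(13−8)=75≡23 → x
z(25): 15·(25−8)=255≡21 → v
b(1): 15·(1−8)=-105≡25 → z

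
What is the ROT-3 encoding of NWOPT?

QZRSW

N(13): 13+3=16 → Q
W(22): 22+3=25 → Z
O(14): 14+3=17 → R
P(15): 15+3=18 → S
T(19): 19+3=22 → W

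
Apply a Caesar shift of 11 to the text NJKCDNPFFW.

N(13): 13+11=24 → Y
J(9): 9+11=20 → U
K(10): 10+11=21 → V
C(2): 2+11=13 → N
D(3): 3+11=14 → O
N(13): 13+11=24 → Y
P(15): 15+11=26≡0 → A
F(5): 5+11=16 → Q
F(5): 5+11=16 → Q
W(22): 22+11=33≡7 → H

YUVNOYAQQH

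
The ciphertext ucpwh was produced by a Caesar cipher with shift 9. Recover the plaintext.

ltgny

u(20): 20−9=11 → l
c(2): 2−9=-7≡19 → t
p(15): 15−9=6 → g
w(22): 22−9=13 → n
h(7): 7−9=-2≡24 → y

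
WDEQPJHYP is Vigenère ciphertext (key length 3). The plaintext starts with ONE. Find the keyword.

Subtract each crib letter from the matching ciphertext letter (mod 26):
W(22)−O(14)=8 → I
D(3)−N(13)=-10≡16 → Q
E(4)−E(4)=0 → A

IQA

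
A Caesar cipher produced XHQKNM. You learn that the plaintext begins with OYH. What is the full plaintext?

OYHBED

From the crib: X(23)−O(14)=9, so the shift is 9.
Subtract 9 from each ciphertext letter:
X(23): 23−9=14 → O
H(7): 7−9=-2≡24 → Y
Q(16): 16−9=7 → H
K(10): 10−9=1 → B
N(13): 13−9=4 → E
M(12): 12−9=3 → D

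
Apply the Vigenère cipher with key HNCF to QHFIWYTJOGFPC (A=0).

Repeat the key across the message: HNCFHNCFHNCFH
Q(16)+H(7): 23 → X
H(7)+N(13): 20 → U
F(5)+C(2): 7 → H
I(8)+F(5): 13 → N
W(22)+H(7): 29≡3 → D
Y(24)+N(13): 37≡11 → L
T(19)+C(2): 21 → V
J(9)+F(5): 14 → O
O(14)+H(7): 21 → V
G(6)+N(13): 19 → T
F(5)+C(2): 7 → H
P(15)+F(5): 20 → U
C(2)+H(7): 9 → J

XUHNDLVOVTHUJ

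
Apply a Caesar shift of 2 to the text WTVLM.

YVXNO

W(22): 22+2=24 → Y
T(19): 19+2=21 → V
V(21): 21+2=23 → X
L(11): 11+2=13 → N
M(12): 12+2=14 → O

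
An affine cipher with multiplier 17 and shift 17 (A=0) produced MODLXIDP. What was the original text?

The inverse of 17 mod 26 is 23, since 17·23=391≡1. Apply D(y)=23·(y−17) mod 26:
M(12): 23·(12−17)=-115≡15 → P
O(14): 23·(14−17)=-69≡9 → J
D(3): 23·(3−17)=-322≡16 → Q
L(11): 23·(11−17)=-138≡18 → S
X(23): 23·(23−17)=138≡8 → I
I(8): 23·(8−17)=-207≡1 → B
D(3): 23·(3−17)=-322≡16 → Q
P(15): 23·(15−17)=-46≡6 → G

PJQSIBQG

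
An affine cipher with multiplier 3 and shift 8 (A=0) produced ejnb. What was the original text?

qjtp

The inverse of 3 mod 26 is 9, since 3·9=27≡1. Apply D(y)=9·(y−8) mod 26:
e(4): 9·(4−8)=-36≡16 → q
j(9): 9·(9−8)=9 → j
n(13): 9·(13−8)=45≡19 → t
b(1): 9·(1−8)=-63≡15 → p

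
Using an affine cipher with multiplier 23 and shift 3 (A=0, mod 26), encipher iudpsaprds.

fvukbdkeub

i(8): 23·8+3=187≡5 → f
u(20): 23·20+3=463≡21 → v
d(3): 23·3+3=72≡20 → u
p(15): 23·15+3=348≡10 → k
s(18): 23·18+3=417≡1 → b
a(0): 23·0+3=3 → d
p(15): 23·15+3=348≡10 → k
r(17): 23·17+3=394≡4 → e
d(3): 23·3+3=72≡20 → u
s(18): 23·18+3=417≡1 → b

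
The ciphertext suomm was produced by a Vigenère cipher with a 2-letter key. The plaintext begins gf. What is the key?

mp

Subtract each crib letter from the matching ciphertext letter (mod 26):
s(18)−g(6)=12 → m
u(20)−f(5)=15 → p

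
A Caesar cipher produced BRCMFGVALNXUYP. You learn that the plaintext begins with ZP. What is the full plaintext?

ZPAKDETYJLVSWN

From the crib: B(1)−Z(25)=-24≡2, so the shift is 2.
Subtract 2 from each ciphertext letter:
B(1): 1−2=-1≡25 → Z
R(17): 17−2=15 → P
C(2): 2−2=0 → A
M(12): 12−2=10 → K
F(5): 5−2=3 → D
G(6): 6−2=4 → E
V(21): 21−2=19 → T
A(0): 0−2=-2≡24 → Y
L(11): 11−2=9 → J
N(13): 13−2=11 → L
X(23): 23−2=21 → V
U(20): 20−2=18 → S
Y(24): 24−2=22 → W
P(15): 15−2=13 → N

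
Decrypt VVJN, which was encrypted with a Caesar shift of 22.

ZZNR

V(21): 21−22=-1≡25 → Z
V(21): 21−22=-1≡25 → Z
J(9): 9−22=-13≡13 → N
N(13): 13−22=-9≡17 → R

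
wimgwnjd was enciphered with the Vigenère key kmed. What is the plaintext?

Repeat the key across the ciphertext: kmedkmed
w(22)−k(10): 12 → m
i(8)−m(12): -4≡22 → w
m(12)−e(4): 8 → i
g(6)−d(3): 3 → d
w(22)−k(10): 12 → m
n(13)−m(12): 1 → b
j(9)−e(4): 5 → f
d(3)−d(3): 0 → a

mwidmbfa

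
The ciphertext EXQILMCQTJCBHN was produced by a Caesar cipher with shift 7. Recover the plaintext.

E(4): 4−7=-3≡23 → X
X(23): 23−7=16 → Q
Q(16): 16−7=9 → J
I(8): 8−7=1 → B
L(11): 11−7=4 → E
M(12): 12−7=5 → F
C(2): 2−7=-5≡21 → V
Q(16): 16−7=9 → J
T(19): 19−7=12 → M
J(9): 9−7=2 → C
C(2): 2−7=-5≡21 → V
B(1): 1−7=-6≡20 → U
H(7): 7−7=0 → A
N(13): 13−7=6 → G

XQJBEFVJMCVUAG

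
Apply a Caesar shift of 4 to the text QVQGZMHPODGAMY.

UZUKDQLTSHKEQC

Q(16): 16+4=20 → U
V(21): 21+4=25 → Z
Q(16): 16+4=20 → U
G(6): 6+4=10 → K
Z(25): 25+4=29≡3 → D
M(12): 12+4=16 → Q
H(7): 7+4=11 → L
P(15): 15+4=19 → T
O(14): 14+4=18 → S
D(3): 3+4=7 → H
G(6): 6+4=10 → K
A(0): 0+4=4 → E
M(12): 12+4=16 → Q
Y(24): 24+4=28≡2 → C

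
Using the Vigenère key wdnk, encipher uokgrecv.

Repeat the key across the message: wdnkwdnk
u(20)+w(22): 42≡16 → q
o(14)+d(3): 17 → r
k(10)+n(13): 23 → x
g(6)+k(10): 16 → q
r(17)+w(22): 39≡13 → n
e(4)+d(3): 7 → h
c(2)+n(13): 15 → p
v(21)+k(10): 31≡5 → f

qrxqnhpf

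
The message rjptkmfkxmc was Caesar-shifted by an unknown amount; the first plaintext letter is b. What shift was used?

From the crib: r(17)−b(1)=16, so the shift is 16.

16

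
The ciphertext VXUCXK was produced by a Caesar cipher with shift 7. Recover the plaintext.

V(21): 21−7=14 → O
X(23): 23−7=16 → Q
U(20): 20−7=13 → N
C(2): 2−7=-5≡21 → V
X(23): 23−7=16 → Q
K(10): 10−7=3 → D

OQNVQD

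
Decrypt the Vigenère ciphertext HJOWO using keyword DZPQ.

EKZGL

Repeat the key across the ciphertext: DZPQD
H(7)−D(3): 4 → E
J(9)−Z(25): -16≡10 → K
O(14)−P(15): -1≡25 → Z
W(22)−Q(16): 6 → G
O(14)−D(3): 11 → L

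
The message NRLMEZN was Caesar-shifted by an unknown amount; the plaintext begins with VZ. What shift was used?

18

From the crib: N(13)−V(21)=-8≡18, so the shift is 18.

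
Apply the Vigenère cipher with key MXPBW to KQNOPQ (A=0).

Repeat the key across the message: MXPBWM
K(10)+M(12): 22 → W
Q(16)+X(23): 39≡13 → N
N(13)+P(15): 28≡2 → C
O(14)+B(1): 15 → P
P(15)+W(22): 37≡11 → L
Q(16)+M(12): 28≡2 → C

WNCPLC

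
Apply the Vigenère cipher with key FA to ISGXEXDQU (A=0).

Repeat the key across the message: FAFAFAFAF
I(8)+F(5): 13 → N
S(18)+A(0): 18 → S
G(6)+F(5): 11 → L
X(23)+A(0): 23 → X
E(4)+F(5): 9 → J
X(23)+A(0): 23 → X
D(3)+F(5): 8 → I
Q(16)+A(0): 16 → Q
U(20)+F(5): 25 → Z

NSLXJXIQZ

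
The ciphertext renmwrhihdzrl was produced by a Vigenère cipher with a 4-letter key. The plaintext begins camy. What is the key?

Subtract each crib letter from the matching ciphertext letter (mod 26):
r(17)−c(2)=15 → p
e(4)−a(0)=4 → e
n(13)−m(12)=1 → b
m(12)−y(24)=-12≡14 → o

pebo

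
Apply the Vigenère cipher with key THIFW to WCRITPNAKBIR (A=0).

PJZNPIUIPXBY

Repeat the key across the message: THIFWTHIFWTH
W(22)+T(19): 41≡15 → P
C(2)+H(7): 9 → J
R(17)+I(8): 25 → Z
I(8)+F(5): 13 → N
T(19)+W(22): 41≡15 → P
P(15)+T(19): 34≡8 → I
N(13)+H(7): 20 → U
A(0)+I(8): 8 → I
K(10)+F(5): 15 → P
B(1)+W(22): 23 → X
I(8)+T(19): 27≡1 → B
R(17)+H(7): 24 → Y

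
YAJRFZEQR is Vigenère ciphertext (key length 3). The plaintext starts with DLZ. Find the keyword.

VPK

Subtract each crib letter from the matching ciphertext letter (mod 26):
Y(24)−D(3)=21 → V
A(0)−L(11)=-11≡15 → P
J(9)−Z(25)=-16≡10 → K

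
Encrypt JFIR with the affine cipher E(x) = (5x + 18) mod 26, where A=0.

LRGZ

J(9): 5·9+18=63≡11 → L
F(5): 5·5+18=43≡17 → R
I(8): 5·8+18=58≡6 → G
R(17): 5·17+18=103≡25 → Z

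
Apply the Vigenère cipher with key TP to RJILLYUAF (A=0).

KYBAENNPY

Repeat the key across the message: TPTPTPTPT
R(17)+T(19): 36≡10 → K
J(9)+P(15): 24 → Y
I(8)+T(19): 27≡1 → B
L(11)+P(15): 26≡0 → A
L(11)+T(19): 30≡4 → E
Y(24)+P(15): 39≡13 → N
U(20)+T(19): 39≡13 → N
A(0)+P(15): 15 → P
F(5)+T(19): 24 → Y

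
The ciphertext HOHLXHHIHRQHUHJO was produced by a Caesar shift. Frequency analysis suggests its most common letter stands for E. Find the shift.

The most frequent ciphertext letter is H (appears 7 times).
H is position 7; E is position 4.
Shift = 3.

3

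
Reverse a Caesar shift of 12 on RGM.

FUA

R(17): 17−12=5 → F
G(6): 6−12=-6≡20 → U
M(12): 12−12=0 → A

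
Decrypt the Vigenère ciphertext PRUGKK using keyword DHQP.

Repeat the key across the ciphertext: DHQPDH
P(15)−D(3): 12 → M
R(17)−H(7): 10 → K
U(20)−Q(16): 4 → E
G(6)−P(15): -9≡17 → R
K(10)−D(3): 7 → H
K(10)−H(7): 3 → D

MKERHD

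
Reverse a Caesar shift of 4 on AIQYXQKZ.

WEMUTMGV

A(0): 0−4=-4≡22 → W
I(8): 8−4=4 → E
Q(16): 16−4=12 → M
Y(24): 24−4=20 → U
X(23): 23−4=19 → T
Q(16): 16−4=12 → M
K(10): 10−4=6 → G
Z(25): 25−4=21 → V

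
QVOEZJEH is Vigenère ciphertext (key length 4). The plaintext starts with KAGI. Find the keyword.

Subtract each crib letter from the matching ciphertext letter (mod 26):
Q(16)−K(10)=6 → G
V(21)−A(0)=21 → V
O(14)−G(6)=8 → I
E(4)−I(8)=-4≡22 → W

GVIW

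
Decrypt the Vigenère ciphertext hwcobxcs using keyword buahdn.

Repeat the key across the ciphertext: buahdnbu
h(7)−b(1): 6 → g
w(22)−u(20): 2 → c
c(2)−a(0): 2 → c
o(14)−h(7): 7 → h
b(1)−d(3): -2≡24 → y
x(23)−n(13): 10 → k
c(2)−b(1): 1 → b
s(18)−u(20): -2≡24 → y

gcchykby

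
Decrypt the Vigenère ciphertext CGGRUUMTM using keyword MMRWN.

Repeat the key across the ciphertext: MMRWNMMRW
C(2)−M(12): -10≡16 → Q
G(6)−M(12): -6≡20 → U
G(6)−R(17): -11≡15 → P
R(17)−W(22): -5≡21 → V
U(20)−N(13): 7 → H
U(20)−M(12): 8 → I
M(12)−M(12): 0 → A
T(19)−R(17): 2 → C
M(12)−W(22): -10≡16 → Q

QUPVHIACQ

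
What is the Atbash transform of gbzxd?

tyacw

g(6) → t(19)
b(1) → y(24)
z(25) → a(0)
x(23) → c(2)
d(3) → w(22)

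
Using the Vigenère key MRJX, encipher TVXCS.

FMGZE

Repeat the key across the message: MRJXM
T(19)+M(12): 31≡5 → F
V(21)+R(17): 38≡12 → M
X(23)+J(9): 32≡6 → G
C(2)+X(23): 25 → Z
S(18)+M(12): 30≡4 → E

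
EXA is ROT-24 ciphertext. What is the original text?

E(4): 4−24=-20≡6 → G
X(23): 23−24=-1≡25 → Z
A(0): 0−24=-24≡2 → C

GZC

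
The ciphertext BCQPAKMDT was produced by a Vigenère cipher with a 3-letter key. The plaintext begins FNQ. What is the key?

WPA

Subtract each crib letter from the matching ciphertext letter (mod 26):
B(1)−F(5)=-4≡22 → W
C(2)−N(13)=-11≡15 → P
Q(16)−Q(16)=0 → A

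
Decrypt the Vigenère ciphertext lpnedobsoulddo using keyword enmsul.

hcbmjdxfccrszb

Repeat the key across the ciphertext: enmsulenmsulen
l(11)−e(4): 7 → h
p(15)−n(13): 2 → c
n(13)−m(12): 1 → b
e(4)−s(18): -14≡12 → m
d(3)−u(20): -17≡9 → j
o(14)−l(11): 3 → d
b(1)−e(4): -3≡23 → x
s(18)−n(13): 5 → f
o(14)−m(12): 2 → c
u(20)−s(18): 2 → c
l(11)−u(20): -9≡17 → r
d(3)−l(11): -8≡18 → s
d(3)−e(4): -1≡25 → z
o(14)−n(13): 1 → b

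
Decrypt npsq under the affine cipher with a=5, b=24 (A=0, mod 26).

dteo

The inverse of 5 mod 26 is 21, since 5·21=105≡1. Apply D(y)=21·(y−24) mod 26:
n(13): 21·(13−24)=-231≡3 → d
p(15): 21·(15−24)=-189≡19 → t
s(18): 21·(18−24)=-126≡4 → e
q(16): 21·(16−24)=-168≡14 → o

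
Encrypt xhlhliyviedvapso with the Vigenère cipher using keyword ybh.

Repeat the key across the message: ybhybhybhybhybhy
x(23)+y(24): 47≡21 → v
h(7)+b(1): 8 → i
l(11)+h(7): 18 → s
h(7)+y(24): 31≡5 → f
l(11)+b(1): 12 → m
i(8)+h(7): 15 → p
y(24)+y(24): 48≡22 → w
v(21)+b(1): 22 → w
i(8)+h(7): 15 → p
e(4)+y(24): 28≡2 → c
d(3)+b(1): 4 → e
v(21)+h(7): 28≡2 → c
a(0)+y(24): 24 → y
p(15)+b(1): 16 → q
s(18)+h(7): 25 → z
o(14)+y(24): 38≡12 → m

visfmpwwpcecyqzm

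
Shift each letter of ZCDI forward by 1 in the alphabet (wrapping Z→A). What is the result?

ADEJ

Z(25): 25+1=26≡0 → A
C(2): 2+1=3 → D
D(3): 3+1=4 → E
I(8): 8+1=9 → J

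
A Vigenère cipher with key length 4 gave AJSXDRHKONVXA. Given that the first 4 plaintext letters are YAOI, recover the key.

CJEP

Subtract each crib letter from the matching ciphertext letter (mod 26):
A(0)−Y(24)=-24≡2 → C
J(9)−A(0)=9 → J
S(18)−O(14)=4 → E
X(23)−I(8)=15 → P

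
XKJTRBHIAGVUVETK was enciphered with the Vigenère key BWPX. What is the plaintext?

Repeat the key across the ciphertext: BWPXBWPXBWPXBWPX
X(23)−B(1): 22 → W
K(10)−W(22): -12≡14 → O
J(9)−P(15): -6≡20 → U
T(19)−X(23): -4≡22 → W
R(17)−B(1): 16 → Q
B(1)−W(22): -21≡5 → F
H(7)−P(15): -8≡18 → S
I(8)−X(23): -15≡11 → L
A(0)−B(1): -1≡25 → Z
G(6)−W(22): -16≡10 → K
V(21)−P(15): 6 → G
U(20)−X(23): -3≡23 → X
V(21)−B(1): 20 → U
E(4)−W(22): -18≡8 → I
T(19)−P(15): 4 → E
K(10)−X(23): -13≡13 → N

WOUWQFSLZKGXUIEN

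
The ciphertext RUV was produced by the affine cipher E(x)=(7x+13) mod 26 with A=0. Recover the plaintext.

IBQ

The inverse of 7 mod 26 is 15, since 7·15=105≡1. Apply D(y)=15·(y−13) mod 26:
R(17): 15·(17−13)=60≡8 → I
U(20): 15·(20−13)=105≡1 → B
V(21): 15·(21−13)=120≡16 → Q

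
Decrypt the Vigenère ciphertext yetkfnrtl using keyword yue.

Repeat the key across the ciphertext: yueyueyue
y(24)−y(24): 0 → a
e(4)−u(20): -16≡10 → k
t(19)−e(4): 15 → p
k(10)−y(24): -14≡12 → m
f(5)−u(20): -15≡11 → l
n(13)−e(4): 9 → j
r(17)−y(24): -7≡19 → t
t(19)−u(20): -1≡25 → z
l(11)−e(4): 7 → h

akpmljtzh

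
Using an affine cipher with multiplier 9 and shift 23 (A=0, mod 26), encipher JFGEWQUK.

J(9): 9·9+23=104≡0 → A
F(5): 9·5+23=68≡16 → Q
G(6): 9·6+23=77≡25 → Z
E(4): 9·4+23=59≡7 → H
W(22): 9·22+23=221≡13 → N
Q(16): 9·16+23=167≡11 → L
U(20): 9·20+23=203≡21 → V
K(10): 9·10+23=113≡9 → J

AQZHNLVJ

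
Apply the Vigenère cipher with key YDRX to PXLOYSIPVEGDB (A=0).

Repeat the key across the message: YDRXYDRXYDRXY
P(15)+Y(24): 39≡13 → N
X(23)+D(3): 26≡0 → A
L(11)+R(17): 28≡2 → C
O(14)+X(23): 37≡11 → L
Y(24)+Y(24): 48≡22 → W
S(18)+D(3): 21 → V
I(8)+R(17): 25 → Z
P(15)+X(23): 38≡12 → M
V(21)+Y(24): 45≡19 → T
E(4)+D(3): 7 → H
G(6)+R(17): 23 → X
D(3)+X(23): 26≡0 → A
B(1)+Y(24): 25 → Z

NACLWVZMTHXAZ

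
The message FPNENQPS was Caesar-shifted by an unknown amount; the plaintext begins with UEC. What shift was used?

From the crib: F(5)−U(20)=-15≡11, so the shift is 11.

11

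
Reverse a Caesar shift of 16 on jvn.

tfx

j(9): 9−16=-7≡19 → t
v(21): 21−16=5 → f
n(13): 13−16=-3≡23 → x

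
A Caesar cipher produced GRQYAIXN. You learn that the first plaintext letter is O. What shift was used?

18

From the crib: G(6)−O(14)=-8≡18, so the shift is 18.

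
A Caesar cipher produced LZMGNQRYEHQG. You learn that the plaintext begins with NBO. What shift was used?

24

From the crib: L(11)−N(13)=-2≡24, so the shift is 24.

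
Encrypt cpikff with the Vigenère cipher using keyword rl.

Repeat the key across the message: rlrlrl
c(2)+r(17): 19 → t
p(15)+l(11): 26≡0 → a
i(8)+r(17): 25 → z
k(10)+l(11): 21 → v
f(5)+r(17): 22 → w
f(5)+l(11): 16 → q

tazvwq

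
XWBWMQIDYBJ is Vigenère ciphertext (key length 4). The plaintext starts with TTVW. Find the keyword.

EDGA

Subtract each crib letter from the matching ciphertext letter (mod 26):
X(23)−T(19)=4 → E
W(22)−T(19)=3 → D
B(1)−V(21)=-20≡6 → G
W(22)−W(22)=0 → A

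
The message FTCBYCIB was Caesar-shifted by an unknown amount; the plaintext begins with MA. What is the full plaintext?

From the crib: F(5)−M(12)=-7≡19, so the shift is 19.
Subtract 19 from each ciphertext letter:
F(5): 5−19=-14≡12 → M
T(19): 19−19=0 → A
C(2): 2−19=-17≡9 → J
B(1): 1−19=-18≡8 → I
Y(24): 24−19=5 → F
C(2): 2−19=-17≡9 → J
I(8): 8−19=-11≡15 → P
B(1): 1−19=-18≡8 → I

MAJIFJPI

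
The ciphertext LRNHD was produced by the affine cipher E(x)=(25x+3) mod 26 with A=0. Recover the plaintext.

The inverse of 25 mod 26 is 25, since 25·25=625≡1. Apply D(y)=25·(y−3) mod 26:
L(11): 25·(11−3)=200≡18 → S
R(17): 25·(17−3)=350≡12 → M
N(13): 25·(13−3)=250≡16 → Q
H(7): 25·(7−3)=100≡22 → W
D(3): 25·(3−3)=0 → A

SMQWA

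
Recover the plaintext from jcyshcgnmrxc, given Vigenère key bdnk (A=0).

Repeat the key across the ciphertext: bdnkbdnkbdnk
j(9)−b(1): 8 → i
c(2)−d(3): -1≡25 → z
y(24)−n(13): 11 → l
s(18)−k(10): 8 → i
h(7)−b(1): 6 → g
c(2)−d(3): -1≡25 → z
g(6)−n(13): -7≡19 → t
n(13)−k(10): 3 → d
m(12)−b(1): 11 → l
r(17)−d(3): 14 → o
x(23)−n(13): 10 → k
c(2)−k(10): -8≡18 → s

izligztdloks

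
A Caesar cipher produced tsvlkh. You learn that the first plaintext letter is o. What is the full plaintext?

onqgfc

From the crib: t(19)−o(14)=5, so the shift is 5.
Subtract 5 from each ciphertext letter:
t(19): 19−5=14 → o
s(18): 18−5=13 → n
v(21): 21−5=16 → q
l(11): 11−5=6 → g
k(10): 10−5=5 → f
h(7): 7−5=2 → c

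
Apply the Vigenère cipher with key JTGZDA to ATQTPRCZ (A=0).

JMWSSRLS

Repeat the key across the message: JTGZDAJT
A(0)+J(9): 9 → J
T(19)+T(19): 38≡12 → M
Q(16)+G(6): 22 → W
T(19)+Z(25): 44≡18 → S
P(15)+D(3): 18 → S
R(17)+A(0): 17 → R
C(2)+J(9): 11 → L
Z(25)+T(19): 44≡18 → S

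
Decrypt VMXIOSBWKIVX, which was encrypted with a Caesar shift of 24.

V(21): 21−24=-3≡23 → X
M(12): 12−24=-12≡14 → O
X(23): 23−24=-1≡25 → Z
I(8): 8−24=-16≡10 → K
O(14): 14−24=-10≡16 → Q
S(18): 18−24=-6≡20 → U
B(1): 1−24=-23≡3 → D
W(22): 22−24=-2≡24 → Y
K(10): 10−24=-14≡12 → M
I(8): 8−24=-16≡10 → K
V(21): 21−24=-3≡23 → X
X(23): 23−24=-1≡25 → Z

XOZKQUDYMKXZ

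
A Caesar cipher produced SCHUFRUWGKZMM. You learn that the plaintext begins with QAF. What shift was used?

From the crib: S(18)−Q(16)=2, so the shift is 2.

2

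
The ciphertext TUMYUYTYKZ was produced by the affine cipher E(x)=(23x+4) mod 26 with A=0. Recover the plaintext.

The inverse of 23 mod 26 is 17, since 23·17=391≡1. Apply D(y)=17·(y−4) mod 26:
T(19): 17·(19−4)=255≡21 → V
U(20): 17·(20−4)=272≡12 → M
M(12): 17·(12−4)=136≡6 → G
Y(24): 17·(24−4)=340≡2 → C
U(20): 17·(20−4)=272≡12 → M
Y(24): 17·(24−4)=340≡2 → C
T(19): 17·(19−4)=255≡21 → V
Y(24): 17·(24−4)=340≡2 → C
K(10): 17·(10−4)=102≡24 → Y
Z(25): 17·(25−4)=357≡19 → T

VMGCMCVCYT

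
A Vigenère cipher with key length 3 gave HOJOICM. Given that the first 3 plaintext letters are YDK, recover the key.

JLZ

Subtract each crib letter from the matching ciphertext letter (mod 26):
H(7)−Y(24)=-17≡9 → J
O(14)−D(3)=11 → L
J(9)−K(10)=-1≡25 → Z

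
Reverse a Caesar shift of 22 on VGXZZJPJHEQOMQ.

ZKBDDNTNLIUSQU

V(21): 21−22=-1≡25 → Z
G(6): 6−22=-16≡10 → K
X(23): 23−22=1 → B
Z(25): 25−22=3 → D
Z(25): 25−22=3 → D
J(9): 9−22=-13≡13 → N
P(15): 15−22=-7≡19 → T
J(9): 9−22=-13≡13 → N
H(7): 7−22=-15≡11 → L
E(4): 4−22=-18≡8 → I
Q(16): 16−22=-6≡20 → U
O(14): 14−22=-8≡18 → S
M(12): 12−22=-10≡16 → Q
Q(16): 16−22=-6≡20 → U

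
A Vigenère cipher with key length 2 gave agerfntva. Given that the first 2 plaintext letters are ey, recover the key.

wi

Subtract each crib letter from the matching ciphertext letter (mod 26):
a(0)−e(4)=-4≡22 → w
g(6)−y(24)=-18≡8 → i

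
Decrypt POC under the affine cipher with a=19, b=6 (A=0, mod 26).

The inverse of 19 mod 26 is 11, since 19·11=209≡1. Apply D(y)=11·(y−6) mod 26:
P(15): 11·(15−6)=99≡21 → V
O(14): 11·(14−6)=88≡10 → K
C(2): 11·(2−6)=-44≡8 → I

VKI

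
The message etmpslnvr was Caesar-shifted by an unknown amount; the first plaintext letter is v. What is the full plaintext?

vkdgjcemi

From the crib: e(4)−v(21)=-17≡9, so the shift is 9.
Subtract 9 from each ciphertext letter:
e(4): 4−9=-5≡21 → v
t(19): 19−9=10 → k
m(12): 12−9=3 → d
p(15): 15−9=6 → g
s(18): 18−9=9 → j
l(11): 11−9=2 → c
n(13): 13−9=4 → e
v(21): 21−9=12 → m
r(17): 17−9=8 → i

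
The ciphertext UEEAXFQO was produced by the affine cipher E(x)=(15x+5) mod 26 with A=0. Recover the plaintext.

BTTRWAZL

The inverse of 15 mod 26 is 7, since 15·7=105≡1. Apply D(y)=7·(y−5) mod 26:
U(20): 7·(20−5)=105≡1 → B
E(4): 7·(4−5)=-7≡19 → T
E(4): 7·(4−5)=-7≡19 → T
A(0): 7·(0−5)=-35≡17 → R
X(23): 7·(23−5)=126≡22 → W
F(5): 7·(5−5)=0 → A
Q(16): 7·(16−5)=77≡25 → Z
O(14): 7·(14−5)=63≡11 → L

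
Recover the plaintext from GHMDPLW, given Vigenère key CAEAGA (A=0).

Repeat the key across the ciphertext: CAEAGAC
G(6)−C(2): 4 → E
H(7)−A(0): 7 → H
M(12)−E(4): 8 → I
D(3)−A(0): 3 → D
P(15)−G(6): 9 → J
L(11)−A(0): 11 → L
W(22)−C(2): 20 → U

EHIDJLU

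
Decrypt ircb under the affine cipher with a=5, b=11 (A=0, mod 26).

The inverse of 5 mod 26 is 21, since 5·21=105≡1. Apply D(y)=21·(y−11) mod 26:
i(8): 21·(8−11)=-63≡15 → p
r(17): 21·(17−11)=126≡22 → w
c(2): 21·(2−11)=-189≡19 → t
b(1): 21·(1−11)=-210≡24 → y

pwty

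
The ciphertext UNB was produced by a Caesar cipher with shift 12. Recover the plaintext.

IBP

U(20): 20−12=8 → I
N(13): 13−12=1 → B
B(1): 1−12=-11≡15 → P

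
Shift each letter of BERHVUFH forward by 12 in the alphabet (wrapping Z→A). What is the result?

B(1): 1+12=13 → N
E(4): 4+12=16 → Q
R(17): 17+12=29≡3 → D
H(7): 7+12=19 → T
V(21): 21+12=33≡7 → H
U(20): 20+12=32≡6 → G
F(5): 5+12=17 → R
H(7): 7+12=19 → T

NQDTHGRT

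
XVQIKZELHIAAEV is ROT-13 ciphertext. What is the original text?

KIDVXMRYUVNNRI

X(23): 23−13=10 → K
V(21): 21−13=8 → I
Q(16): 16−13=3 → D
I(8): 8−13=-5≡21 → V
K(10): 10−13=-3≡23 → X
Z(25): 25−13=12 → M
E(4): 4−13=-9≡17 → R
L(11): 11−13=-2≡24 → Y
H(7): 7−13=-6≡20 → U
I(8): 8−13=-5≡21 → V
A(0): 0−13=-13≡13 → N
A(0): 0−13=-13≡13 → N
E(4): 4−13=-9≡17 → R
V(21): 21−13=8 → I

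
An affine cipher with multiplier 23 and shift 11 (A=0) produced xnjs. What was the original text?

The inverse of 23 mod 26 is 17, since 23·17=391≡1. Apply D(y)=17·(y−11) mod 26:
x(23): 17·(23−11)=204≡22 → w
n(13): 17·(13−11)=34≡8 → i
j(9): 17·(9−11)=-34≡18 → s
s(18): 17·(18−11)=119≡15 → p

wisp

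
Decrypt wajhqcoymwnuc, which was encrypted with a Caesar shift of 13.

jnwudpblzjahp

w(22): 22−13=9 → j
a(0): 0−13=-13≡13 → n
j(9): 9−13=-4≡22 → w
h(7): 7−13=-6≡20 → u
q(16): 16−13=3 → d
c(2): 2−13=-11≡15 → p
o(14): 14−13=1 → b
y(24): 24−13=11 → l
m(12): 12−13=-1≡25 → z
w(22): 22−13=9 → j
n(13): 13−13=0 → a
u(20): 20−13=7 → h
c(2): 2−13=-11≡15 → p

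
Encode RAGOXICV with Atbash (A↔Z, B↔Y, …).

R(17) → I(8)
A(0) → Z(25)
G(6) → T(19)
O(14) → L(11)
X(23) → C(2)
I(8) → R(17)
C(2) → X(23)
V(21) → E(4)

IZTLCRXE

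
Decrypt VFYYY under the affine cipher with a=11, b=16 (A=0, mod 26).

The inverse of 11 mod 26 is 19, since 11·19=209≡1. Apply D(y)=19·(y−16) mod 26:
V(21): 19·(21−16)=95≡17 → R
F(5): 19·(5−16)=-209≡25 → Z
Y(24): 19·(24−16)=152≡22 → W
Y(24): 19·(24−16)=152≡22 → W
Y(24): 19·(24−16)=152≡22 → W

RZWWW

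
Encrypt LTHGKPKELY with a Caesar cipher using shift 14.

ZHVUYDYSZM

L(11): 11+14=25 → Z
T(19): 19+14=33≡7 → H
H(7): 7+14=21 → V
G(6): 6+14=20 → U
K(10): 10+14=24 → Y
P(15): 15+14=29≡3 → D
K(10): 10+14=24 → Y
E(4): 4+14=18 → S
L(11): 11+14=25 → Z
Y(24): 24+14=38≡12 → M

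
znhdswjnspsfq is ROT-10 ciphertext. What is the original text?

z(25): 25−10=15 → p
n(13): 13−10=3 → d
h(7): 7−10=-3≡23 → x
d(3): 3−10=-7≡19 → t
s(18): 18−10=8 → i
w(22): 22−10=12 → m
j(9): 9−10=-1≡25 → z
n(13): 13−10=3 → d
s(18): 18−10=8 → i
p(15): 15−10=5 → f
s(18): 18−10=8 → i
f(5): 5−10=-5≡21 → v
q(16): 16−10=6 → g

pdxtimzdifivg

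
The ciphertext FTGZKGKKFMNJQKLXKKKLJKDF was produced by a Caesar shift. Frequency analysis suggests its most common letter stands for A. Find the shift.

10

The most frequent ciphertext letter is K (appears 8 times).
K is position 10; A is position 0.
Shift = 10.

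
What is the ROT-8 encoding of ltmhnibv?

l(11): 11+8=19 → t
t(19): 19+8=27≡1 → b
m(12): 12+8=20 → u
h(7): 7+8=15 → p
n(13): 13+8=21 → v
i(8): 8+8=16 → q
b(1): 1+8=9 → j
v(21): 21+8=29≡3 → d

tbupvqjd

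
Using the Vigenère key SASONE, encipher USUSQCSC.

Repeat the key across the message: SASONESA
U(20)+S(18): 38≡12 → M
S(18)+A(0): 18 → S
U(20)+S(18): 38≡12 → M
S(18)+O(14): 32≡6 → G
Q(16)+N(13): 29≡3 → D
C(2)+E(4): 6 → G
S(18)+S(18): 36≡10 → K
C(2)+A(0): 2 → C

MSMGDGKC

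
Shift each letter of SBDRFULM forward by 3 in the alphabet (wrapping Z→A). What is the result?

S(18): 18+3=21 → V
B(1): 1+3=4 → E
D(3): 3+3=6 → G
R(17): 17+3=20 → U
F(5): 5+3=8 → I
U(20): 20+3=23 → X
L(11): 11+3=14 → O
M(12): 12+3=15 → P

VEGUIXOP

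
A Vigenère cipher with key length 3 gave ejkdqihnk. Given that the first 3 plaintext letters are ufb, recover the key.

Subtract each crib letter from the matching ciphertext letter (mod 26):
e(4)−u(20)=-16≡10 → k
j(9)−f(5)=4 → e
k(10)−b(1)=9 → j

kej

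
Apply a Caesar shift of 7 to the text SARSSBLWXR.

ZHYZZISDEY

S(18): 18+7=25 → Z
A(0): 0+7=7 → H
R(17): 17+7=24 → Y
S(18): 18+7=25 → Z
S(18): 18+7=25 → Z
B(1): 1+7=8 → I
L(11): 11+7=18 → S
W(22): 22+7=29≡3 → D
X(23): 23+7=30≡4 → E
R(17): 17+7=24 → Y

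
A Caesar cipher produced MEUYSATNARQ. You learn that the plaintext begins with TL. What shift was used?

From the crib: M(12)−T(19)=-7≡19, so the shift is 19.

19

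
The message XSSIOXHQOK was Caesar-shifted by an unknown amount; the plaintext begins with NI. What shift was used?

10

From the crib: X(23)−N(13)=10, so the shift is 10.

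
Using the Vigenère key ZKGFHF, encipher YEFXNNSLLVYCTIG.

XOLCUSRVRAFHSSM

Repeat the key across the message: ZKGFHFZKGFHFZKG
Y(24)+Z(25): 49≡23 → X
E(4)+K(10): 14 → O
F(5)+G(6): 11 → L
X(23)+F(5): 28≡2 → C
N(13)+H(7): 20 → U
N(13)+F(5): 18 → S
S(18)+Z(25): 43≡17 → R
L(11)+K(10): 21 → V
L(11)+G(6): 17 → R
V(21)+F(5): 26≡0 → A
Y(24)+H(7): 31≡5 → F
C(2)+F(5): 7 → H
T(19)+Z(25): 44≡18 → S
I(8)+K(10): 18 → S
G(6)+G(6): 12 → M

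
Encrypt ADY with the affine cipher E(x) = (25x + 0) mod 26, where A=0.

AXC

A(0): 25·0+0=0 → A
D(3): 25·3+0=75≡23 → X
Y(24): 25·24+0=600≡2 → C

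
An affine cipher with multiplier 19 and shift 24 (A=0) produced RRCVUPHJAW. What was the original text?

BBSTIFVRWE

The inverse of 19 mod 26 is 11, since 19·11=209≡1. Apply D(y)=11·(y−24) mod 26:
R(17): 11·(17−24)=-77≡1 → B
R(17): 11·(17−24)=-77≡1 → B
C(2): 11·(2−24)=-242≡18 → S
V(21): 11·(21−24)=-33≡19 → T
U(20): 11·(20−24)=-44≡8 → I
P(15): 11·(15−24)=-99≡5 → F
H(7): 11·(7−24)=-187≡21 → V
J(9): 11·(9−24)=-165≡17 → R
A(0): 11·(0−24)=-264≡22 → W
W(22): 11·(22−24)=-22≡4 → E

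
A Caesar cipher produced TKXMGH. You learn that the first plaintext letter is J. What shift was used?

10

From the crib: T(19)−J(9)=10, so the shift is 10.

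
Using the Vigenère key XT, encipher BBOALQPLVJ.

YULTIJMESC

Repeat the key across the message: XTXTXTXTXT
B(1)+X(23): 24 → Y
B(1)+T(19): 20 → U
O(14)+X(23): 37≡11 → L
A(0)+T(19): 19 → T
L(11)+X(23): 34≡8 → I
Q(16)+T(19): 35≡9 → J
P(15)+X(23): 38≡12 → M
L(11)+T(19): 30≡4 → E
V(21)+X(23): 44≡18 → S
J(9)+T(19): 28≡2 → C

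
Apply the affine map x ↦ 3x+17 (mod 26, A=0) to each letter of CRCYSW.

C(2): 3·2+17=23 → X
R(17): 3·17+17=68≡16 → Q
C(2): 3·2+17=23 → X
Y(24): 3·24+17=89≡11 → L
S(18): 3·18+17=71≡19 → T
W(22): 3·22+17=83≡5 → F

XQXLTF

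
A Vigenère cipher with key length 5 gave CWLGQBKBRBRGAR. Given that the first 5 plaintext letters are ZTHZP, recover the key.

DDEHB

Subtract each crib letter from the matching ciphertext letter (mod 26):
C(2)−Z(25)=-23≡3 → D
W(22)−T(19)=3 → D
L(11)−H(7)=4 → E
G(6)−Z(25)=-19≡7 → H
Q(16)−P(15)=1 → B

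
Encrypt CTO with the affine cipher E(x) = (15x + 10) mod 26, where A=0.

C(2): 15·2+10=40≡14 → O
T(19): 15·19+10=295≡9 → J
O(14): 15·14+10=220≡12 → M

OJM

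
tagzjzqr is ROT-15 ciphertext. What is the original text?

elrkukbc

t(19): 19−15=4 → e
a(0): 0−15=-15≡11 → l
g(6): 6−15=-9≡17 → r
z(25): 25−15=10 → k
j(9): 9−15=-6≡20 → u
z(25): 25−15=10 → k
q(16): 16−15=1 → b
r(17): 17−15=2 → c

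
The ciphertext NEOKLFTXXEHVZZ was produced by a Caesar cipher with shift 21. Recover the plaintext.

N(13): 13−21=-8≡18 → S
E(4): 4−21=-17≡9 → J
O(14): 14−21=-7≡19 → T
K(10): 10−21=-11≡15 → P
L(11): 11−21=-10≡16 → Q
F(5): 5−21=-16≡10 → K
T(19): 19−21=-2≡24 → Y
X(23): 23−21=2 → C
X(23): 23−21=2 → C
E(4): 4−21=-17≡9 → J
H(7): 7−21=-14≡12 → M
V(21): 21−21=0 → A
Z(25): 25−21=4 → E
Z(25): 25−21=4 → E

SJTPQKYCCJMAEE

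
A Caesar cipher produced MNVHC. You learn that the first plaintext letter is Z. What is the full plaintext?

ZAIUP

From the crib: M(12)−Z(25)=-13≡13, so the shift is 13.
Subtract 13 from each ciphertext letter:
M(12): 12−13=-1≡25 → Z
N(13): 13−13=0 → A
V(21): 21−13=8 → I
H(7): 7−13=-6≡20 → U
C(2): 2−13=-11≡15 → P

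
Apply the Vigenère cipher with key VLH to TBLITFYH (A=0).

Repeat the key across the message: VLHVLHVL
T(19)+V(21): 40≡14 → O
B(1)+L(11): 12 → M
L(11)+H(7): 18 → S
I(8)+V(21): 29≡3 → D
T(19)+L(11): 30≡4 → E
F(5)+H(7): 12 → M
Y(24)+V(21): 45≡19 → T
H(7)+L(11): 18 → S

OMSDEMTS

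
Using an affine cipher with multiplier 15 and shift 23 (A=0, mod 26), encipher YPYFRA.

TOTUSX

Y(24): 15·24+23=383≡19 → T
P(15): 15·15+23=248≡14 → O
Y(24): 15·24+23=383≡19 → T
F(5): 15·5+23=98≡20 → U
R(17): 15·17+23=278≡18 → S
A(0): 15·0+23=23 → X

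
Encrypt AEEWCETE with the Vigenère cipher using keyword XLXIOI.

XPBEQMQP

Repeat the key across the message: XLXIOIXL
A(0)+X(23): 23 → X
E(4)+L(11): 15 → P
E(4)+X(23): 27≡1 → B
W(22)+I(8): 30≡4 → E
C(2)+O(14): 16 → Q
E(4)+I(8): 12 → M
T(19)+X(23): 42≡16 → Q
E(4)+L(11): 15 → P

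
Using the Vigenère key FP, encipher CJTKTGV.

HYYZYVA

Repeat the key across the message: FPFPFPF
C(2)+F(5): 7 → H
J(9)+P(15): 24 → Y
T(19)+F(5): 24 → Y
K(10)+P(15): 25 → Z
T(19)+F(5): 24 → Y
G(6)+P(15): 21 → V
V(21)+F(5): 26≡0 → A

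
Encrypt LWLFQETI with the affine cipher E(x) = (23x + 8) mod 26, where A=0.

L(11): 23·11+8=261≡1 → B
W(22): 23·22+8=514≡20 → U
L(11): 23·11+8=261≡1 → B
F(5): 23·5+8=123≡19 → T
Q(16): 23·16+8=376≡12 → M
E(4): 23·4+8=100≡22 → W
T(19): 23·19+8=445≡3 → D
I(8): 23·8+8=192≡10 → K

BUBTMWDK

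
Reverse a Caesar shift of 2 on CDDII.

ABBGG

C(2): 2−2=0 → A
D(3): 3−2=1 → B
D(3): 3−2=1 → B
I(8): 8−2=6 → G
I(8): 8−2=6 → G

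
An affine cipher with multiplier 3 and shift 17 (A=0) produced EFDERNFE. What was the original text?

NWENAQWN

The inverse of 3 mod 26 is 9, since 3·9=27≡1. Apply D(y)=9·(y−17) mod 26:
E(4): 9·(4−17)=-117≡13 → N
F(5): 9·(5−17)=-108≡22 → W
D(3): 9·(3−17)=-126≡4 → E
E(4): 9·(4−17)=-117≡13 → N
R(17): 9·(17−17)=0 → A
N(13): 9·(13−17)=-36≡16 → Q
F(5): 9·(5−17)=-108≡22 → W
E(4): 9·(4−17)=-117≡13 → N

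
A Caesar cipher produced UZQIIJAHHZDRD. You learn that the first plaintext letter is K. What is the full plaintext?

KPGYYZQXXPTHT

From the crib: U(20)−K(10)=10, so the shift is 10.
Subtract 10 from each ciphertext letter:
U(20): 20−10=10 → K
Z(25): 25−10=15 → P
Q(16): 16−10=6 → G
I(8): 8−10=-2≡24 → Y
I(8): 8−10=-2≡24 → Y
J(9): 9−10=-1≡25 → Z
A(0): 0−10=-10≡16 → Q
H(7): 7−10=-3≡23 → X
H(7): 7−10=-3≡23 → X
Z(25): 25−10=15 → P
D(3): 3−10=-7≡19 → T
R(17): 17−10=7 → H
D(3): 3−10=-7≡19 → T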